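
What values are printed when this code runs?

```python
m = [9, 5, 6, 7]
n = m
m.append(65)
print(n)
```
[9, 5, 6, 7, 65]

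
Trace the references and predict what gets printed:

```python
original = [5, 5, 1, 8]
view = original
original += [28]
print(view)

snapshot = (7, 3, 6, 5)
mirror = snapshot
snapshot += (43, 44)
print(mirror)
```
[5, 5, 1, 8, 28]
(7, 3, 6, 5)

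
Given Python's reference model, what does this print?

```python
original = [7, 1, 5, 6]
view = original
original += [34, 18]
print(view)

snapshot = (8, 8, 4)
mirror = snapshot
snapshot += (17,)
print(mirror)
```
[7, 1, 5, 6, 34, 18]
(8, 8, 4)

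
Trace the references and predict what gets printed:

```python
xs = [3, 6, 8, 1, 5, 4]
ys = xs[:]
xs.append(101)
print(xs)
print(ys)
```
[3, 6, 8, 1, 5, 4, 101]
[3, 6, 8, 1, 5, 4]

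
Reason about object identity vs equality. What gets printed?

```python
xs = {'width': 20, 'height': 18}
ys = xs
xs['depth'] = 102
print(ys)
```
{'width': 20, 'height': 18, 'depth': 102}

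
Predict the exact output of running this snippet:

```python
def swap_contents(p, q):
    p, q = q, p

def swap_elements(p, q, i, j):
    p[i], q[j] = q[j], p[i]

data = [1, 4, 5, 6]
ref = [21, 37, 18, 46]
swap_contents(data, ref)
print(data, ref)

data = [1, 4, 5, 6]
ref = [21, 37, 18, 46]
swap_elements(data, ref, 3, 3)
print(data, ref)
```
[1, 4, 5, 6] [21, 37, 18, 46]
[1, 4, 5, 46] [21, 37, 18, 6]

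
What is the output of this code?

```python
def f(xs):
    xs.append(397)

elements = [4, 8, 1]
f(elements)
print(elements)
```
[4, 8, 1, 397]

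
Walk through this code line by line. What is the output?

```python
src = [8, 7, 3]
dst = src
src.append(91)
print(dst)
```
[8, 7, 3, 91]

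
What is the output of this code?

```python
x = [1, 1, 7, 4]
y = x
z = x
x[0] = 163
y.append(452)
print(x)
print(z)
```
[163, 1, 7, 4, 452]
[163, 1, 7, 4, 452]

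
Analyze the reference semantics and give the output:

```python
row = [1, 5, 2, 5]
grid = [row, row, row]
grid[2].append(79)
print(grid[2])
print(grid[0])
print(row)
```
[1, 5, 2, 5, 79]
[1, 5, 2, 5, 79]
[1, 5, 2, 5, 79]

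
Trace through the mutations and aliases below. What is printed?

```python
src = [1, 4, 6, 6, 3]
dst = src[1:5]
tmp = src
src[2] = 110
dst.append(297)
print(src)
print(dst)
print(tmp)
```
[1, 4, 110, 6, 3]
[4, 6, 6, 3, 297]
[1, 4, 110, 6, 3]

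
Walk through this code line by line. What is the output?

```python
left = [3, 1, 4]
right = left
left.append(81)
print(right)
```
[3, 1, 4, 81]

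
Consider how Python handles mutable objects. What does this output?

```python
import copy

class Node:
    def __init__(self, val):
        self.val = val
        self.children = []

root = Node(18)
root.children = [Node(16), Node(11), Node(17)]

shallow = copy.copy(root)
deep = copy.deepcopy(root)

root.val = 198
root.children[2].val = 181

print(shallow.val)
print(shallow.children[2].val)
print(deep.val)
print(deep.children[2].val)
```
18
181
18
17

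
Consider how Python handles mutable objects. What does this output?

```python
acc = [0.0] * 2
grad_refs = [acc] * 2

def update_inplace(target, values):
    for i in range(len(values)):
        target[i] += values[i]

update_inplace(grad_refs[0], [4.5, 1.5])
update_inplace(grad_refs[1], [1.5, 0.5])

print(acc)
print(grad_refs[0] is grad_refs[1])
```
[6.0, 2.0]
True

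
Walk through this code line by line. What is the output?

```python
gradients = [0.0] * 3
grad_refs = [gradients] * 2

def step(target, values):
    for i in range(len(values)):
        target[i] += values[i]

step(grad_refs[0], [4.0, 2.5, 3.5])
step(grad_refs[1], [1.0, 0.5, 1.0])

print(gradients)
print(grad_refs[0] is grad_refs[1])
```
[5.0, 3.0, 4.5]
True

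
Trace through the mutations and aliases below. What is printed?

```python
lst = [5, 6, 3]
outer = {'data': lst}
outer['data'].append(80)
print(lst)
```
[5, 6, 3, 80]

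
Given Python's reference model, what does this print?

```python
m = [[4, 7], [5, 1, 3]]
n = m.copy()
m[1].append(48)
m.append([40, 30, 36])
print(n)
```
[[4, 7], [5, 1, 3, 48]]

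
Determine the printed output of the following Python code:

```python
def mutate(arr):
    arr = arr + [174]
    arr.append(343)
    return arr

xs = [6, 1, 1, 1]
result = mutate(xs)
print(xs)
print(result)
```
[6, 1, 1, 1]
[6, 1, 1, 1, 174, 343]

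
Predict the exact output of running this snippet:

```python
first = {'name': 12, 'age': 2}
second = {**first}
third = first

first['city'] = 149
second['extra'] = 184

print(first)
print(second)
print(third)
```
{'name': 12, 'age': 2, 'city': 149}
{'name': 12, 'age': 2, 'extra': 184}
{'name': 12, 'age': 2, 'city': 149}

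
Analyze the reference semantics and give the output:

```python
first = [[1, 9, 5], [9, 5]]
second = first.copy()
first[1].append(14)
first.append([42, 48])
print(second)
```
[[1, 9, 5], [9, 5, 14]]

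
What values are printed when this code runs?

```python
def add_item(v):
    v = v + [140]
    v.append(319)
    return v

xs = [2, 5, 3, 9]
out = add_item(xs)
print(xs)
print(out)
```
[2, 5, 3, 9]
[2, 5, 3, 9, 140, 319]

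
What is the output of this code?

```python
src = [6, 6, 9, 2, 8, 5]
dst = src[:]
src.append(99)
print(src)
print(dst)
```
[6, 6, 9, 2, 8, 5, 99]
[6, 6, 9, 2, 8, 5]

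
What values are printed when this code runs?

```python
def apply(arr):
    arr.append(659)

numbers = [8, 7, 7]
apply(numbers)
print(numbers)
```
[8, 7, 7, 659]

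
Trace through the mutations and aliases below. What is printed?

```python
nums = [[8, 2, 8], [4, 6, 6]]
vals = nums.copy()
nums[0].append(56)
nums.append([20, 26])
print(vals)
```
[[8, 2, 8, 56], [4, 6, 6]]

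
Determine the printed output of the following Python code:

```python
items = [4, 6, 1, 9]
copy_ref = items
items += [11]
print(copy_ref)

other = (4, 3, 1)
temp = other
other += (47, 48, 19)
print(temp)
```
[4, 6, 1, 9, 11]
(4, 3, 1)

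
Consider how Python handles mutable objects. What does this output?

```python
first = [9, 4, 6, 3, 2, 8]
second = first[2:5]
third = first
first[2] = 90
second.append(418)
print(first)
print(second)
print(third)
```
[9, 4, 90, 3, 2, 8]
[6, 3, 2, 418]
[9, 4, 90, 3, 2, 8]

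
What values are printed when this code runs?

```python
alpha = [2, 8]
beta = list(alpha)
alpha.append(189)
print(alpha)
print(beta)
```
[2, 8, 189]
[2, 8]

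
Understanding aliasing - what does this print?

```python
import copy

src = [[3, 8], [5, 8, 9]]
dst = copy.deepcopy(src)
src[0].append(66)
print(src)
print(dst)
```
[[3, 8, 66], [5, 8, 9]]
[[3, 8], [5, 8, 9]]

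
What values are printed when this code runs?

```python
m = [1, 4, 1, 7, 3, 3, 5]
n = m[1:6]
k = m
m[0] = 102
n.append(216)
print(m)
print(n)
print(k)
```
[102, 4, 1, 7, 3, 3, 5]
[4, 1, 7, 3, 3, 216]
[102, 4, 1, 7, 3, 3, 5]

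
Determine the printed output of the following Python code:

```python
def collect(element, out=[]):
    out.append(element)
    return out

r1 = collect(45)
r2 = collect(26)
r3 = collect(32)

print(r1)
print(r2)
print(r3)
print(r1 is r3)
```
[45, 26, 32]
[45, 26, 32]
[45, 26, 32]
True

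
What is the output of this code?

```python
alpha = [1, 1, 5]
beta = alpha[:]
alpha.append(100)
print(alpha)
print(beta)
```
[1, 1, 5, 100]
[1, 1, 5]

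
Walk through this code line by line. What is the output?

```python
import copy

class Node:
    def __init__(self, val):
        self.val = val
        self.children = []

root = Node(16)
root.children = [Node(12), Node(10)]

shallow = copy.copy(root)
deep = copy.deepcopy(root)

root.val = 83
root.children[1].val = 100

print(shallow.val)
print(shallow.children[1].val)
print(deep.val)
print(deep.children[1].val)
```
16
100
16
10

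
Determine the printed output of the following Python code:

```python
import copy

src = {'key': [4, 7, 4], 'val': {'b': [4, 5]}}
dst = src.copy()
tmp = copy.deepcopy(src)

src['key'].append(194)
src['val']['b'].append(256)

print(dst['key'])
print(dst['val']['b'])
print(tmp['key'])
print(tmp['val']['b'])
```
[4, 7, 4, 194]
[4, 5, 256]
[4, 7, 4]
[4, 5]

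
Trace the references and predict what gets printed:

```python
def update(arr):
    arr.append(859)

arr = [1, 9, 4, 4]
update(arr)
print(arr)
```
[1, 9, 4, 4, 859]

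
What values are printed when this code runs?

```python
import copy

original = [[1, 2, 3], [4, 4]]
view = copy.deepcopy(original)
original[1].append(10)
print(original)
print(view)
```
[[1, 2, 3], [4, 4, 10]]
[[1, 2, 3], [4, 4]]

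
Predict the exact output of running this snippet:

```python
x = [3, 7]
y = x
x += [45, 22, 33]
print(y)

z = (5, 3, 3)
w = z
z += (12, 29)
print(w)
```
[3, 7, 45, 22, 33]
(5, 3, 3)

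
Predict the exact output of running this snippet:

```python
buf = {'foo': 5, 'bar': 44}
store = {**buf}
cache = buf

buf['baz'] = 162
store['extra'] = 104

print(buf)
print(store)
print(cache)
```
{'foo': 5, 'bar': 44, 'baz': 162}
{'foo': 5, 'bar': 44, 'extra': 104}
{'foo': 5, 'bar': 44, 'baz': 162}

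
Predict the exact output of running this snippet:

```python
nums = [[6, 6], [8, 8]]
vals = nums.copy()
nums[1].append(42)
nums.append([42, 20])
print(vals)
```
[[6, 6], [8, 8, 42]]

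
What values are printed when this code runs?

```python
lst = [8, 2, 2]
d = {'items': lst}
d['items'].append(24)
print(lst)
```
[8, 2, 2, 24]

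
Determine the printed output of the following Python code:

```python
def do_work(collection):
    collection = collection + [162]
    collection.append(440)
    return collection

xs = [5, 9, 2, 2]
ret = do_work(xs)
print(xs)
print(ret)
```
[5, 9, 2, 2]
[5, 9, 2, 2, 162, 440]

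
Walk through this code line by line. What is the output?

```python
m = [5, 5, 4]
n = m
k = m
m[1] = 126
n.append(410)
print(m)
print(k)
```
[5, 126, 4, 410]
[5, 126, 4, 410]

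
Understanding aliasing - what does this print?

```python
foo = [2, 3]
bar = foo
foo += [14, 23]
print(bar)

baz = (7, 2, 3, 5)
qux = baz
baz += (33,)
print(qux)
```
[2, 3, 14, 23]
(7, 2, 3, 5)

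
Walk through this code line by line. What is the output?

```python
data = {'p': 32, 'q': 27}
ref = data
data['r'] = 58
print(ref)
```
{'p': 32, 'q': 27, 'r': 58}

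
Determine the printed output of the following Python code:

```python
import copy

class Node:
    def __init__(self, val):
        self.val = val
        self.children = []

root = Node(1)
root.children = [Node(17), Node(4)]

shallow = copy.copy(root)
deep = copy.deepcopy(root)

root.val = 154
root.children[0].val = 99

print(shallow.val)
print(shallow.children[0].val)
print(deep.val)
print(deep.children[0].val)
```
1
99
1
17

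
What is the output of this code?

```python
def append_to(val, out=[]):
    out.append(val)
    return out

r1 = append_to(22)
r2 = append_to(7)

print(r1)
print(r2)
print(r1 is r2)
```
[22, 7]
[22, 7]
True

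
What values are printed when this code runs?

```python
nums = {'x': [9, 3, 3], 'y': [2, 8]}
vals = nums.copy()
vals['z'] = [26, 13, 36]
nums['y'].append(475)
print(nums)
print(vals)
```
{'x': [9, 3, 3], 'y': [2, 8, 475]}
{'x': [9, 3, 3], 'y': [2, 8, 475], 'z': [26, 13, 36]}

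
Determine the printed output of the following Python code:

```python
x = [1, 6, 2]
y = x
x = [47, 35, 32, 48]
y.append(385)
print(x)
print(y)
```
[47, 35, 32, 48]
[1, 6, 2, 385]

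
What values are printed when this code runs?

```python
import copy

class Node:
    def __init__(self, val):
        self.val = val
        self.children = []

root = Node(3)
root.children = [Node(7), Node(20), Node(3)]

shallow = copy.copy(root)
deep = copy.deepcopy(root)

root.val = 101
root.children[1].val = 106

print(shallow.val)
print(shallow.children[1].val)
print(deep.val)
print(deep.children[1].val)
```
3
106
3
20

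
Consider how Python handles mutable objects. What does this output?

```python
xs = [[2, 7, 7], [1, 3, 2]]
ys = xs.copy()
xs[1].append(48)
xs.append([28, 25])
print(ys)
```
[[2, 7, 7], [1, 3, 2, 48]]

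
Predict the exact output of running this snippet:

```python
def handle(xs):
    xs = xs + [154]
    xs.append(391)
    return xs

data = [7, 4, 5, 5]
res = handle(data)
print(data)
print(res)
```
[7, 4, 5, 5]
[7, 4, 5, 5, 154, 391]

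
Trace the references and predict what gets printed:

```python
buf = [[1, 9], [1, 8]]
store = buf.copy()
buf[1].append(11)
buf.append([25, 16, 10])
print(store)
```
[[1, 9], [1, 8, 11]]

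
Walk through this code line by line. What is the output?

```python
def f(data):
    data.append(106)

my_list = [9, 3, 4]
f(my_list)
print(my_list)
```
[9, 3, 4, 106]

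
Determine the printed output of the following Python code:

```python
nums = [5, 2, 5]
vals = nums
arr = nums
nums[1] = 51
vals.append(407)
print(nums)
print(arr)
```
[5, 51, 5, 407]
[5, 51, 5, 407]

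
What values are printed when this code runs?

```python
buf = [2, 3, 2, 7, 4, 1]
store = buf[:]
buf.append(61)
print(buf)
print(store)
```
[2, 3, 2, 7, 4, 1, 61]
[2, 3, 2, 7, 4, 1]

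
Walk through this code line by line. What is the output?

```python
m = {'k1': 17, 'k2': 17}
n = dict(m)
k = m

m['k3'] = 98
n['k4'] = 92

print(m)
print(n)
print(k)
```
{'k1': 17, 'k2': 17, 'k3': 98}
{'k1': 17, 'k2': 17, 'k4': 92}
{'k1': 17, 'k2': 17, 'k3': 98}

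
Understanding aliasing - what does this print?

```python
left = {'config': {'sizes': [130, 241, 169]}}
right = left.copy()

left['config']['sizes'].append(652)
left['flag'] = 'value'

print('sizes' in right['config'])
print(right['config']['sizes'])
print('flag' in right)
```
True
[130, 241, 169, 652]
False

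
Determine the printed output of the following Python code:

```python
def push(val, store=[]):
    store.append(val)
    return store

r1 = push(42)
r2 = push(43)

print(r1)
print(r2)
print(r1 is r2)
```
[42, 43]
[42, 43]
True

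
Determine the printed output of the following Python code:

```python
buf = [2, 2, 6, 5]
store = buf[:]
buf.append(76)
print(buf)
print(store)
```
[2, 2, 6, 5, 76]
[2, 2, 6, 5]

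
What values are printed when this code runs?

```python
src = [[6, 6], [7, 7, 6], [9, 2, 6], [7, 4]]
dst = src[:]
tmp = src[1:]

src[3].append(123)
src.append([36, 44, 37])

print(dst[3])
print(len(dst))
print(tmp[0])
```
[7, 4, 123]
4
[7, 7, 6]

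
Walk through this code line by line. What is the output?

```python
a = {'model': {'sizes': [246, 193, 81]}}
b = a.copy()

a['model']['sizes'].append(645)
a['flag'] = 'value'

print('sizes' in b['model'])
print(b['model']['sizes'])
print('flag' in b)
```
True
[246, 193, 81, 645]
False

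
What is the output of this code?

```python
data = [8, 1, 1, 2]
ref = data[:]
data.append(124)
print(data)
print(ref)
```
[8, 1, 1, 2, 124]
[8, 1, 1, 2]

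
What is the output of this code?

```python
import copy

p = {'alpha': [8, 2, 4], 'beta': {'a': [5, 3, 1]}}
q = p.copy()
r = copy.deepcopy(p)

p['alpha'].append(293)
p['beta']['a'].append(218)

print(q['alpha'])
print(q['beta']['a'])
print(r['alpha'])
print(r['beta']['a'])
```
[8, 2, 4, 293]
[5, 3, 1, 218]
[8, 2, 4]
[5, 3, 1]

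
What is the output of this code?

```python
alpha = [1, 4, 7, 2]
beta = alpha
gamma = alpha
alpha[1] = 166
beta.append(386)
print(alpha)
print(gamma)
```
[1, 166, 7, 2, 386]
[1, 166, 7, 2, 386]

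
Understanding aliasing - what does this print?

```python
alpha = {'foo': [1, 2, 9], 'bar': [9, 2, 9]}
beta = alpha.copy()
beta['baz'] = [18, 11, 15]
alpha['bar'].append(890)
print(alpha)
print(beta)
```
{'foo': [1, 2, 9], 'bar': [9, 2, 9, 890]}
{'foo': [1, 2, 9], 'bar': [9, 2, 9, 890], 'baz': [18, 11, 15]}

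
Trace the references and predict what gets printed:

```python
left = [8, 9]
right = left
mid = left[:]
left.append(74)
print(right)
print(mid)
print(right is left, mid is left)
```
[8, 9, 74]
[8, 9]
True False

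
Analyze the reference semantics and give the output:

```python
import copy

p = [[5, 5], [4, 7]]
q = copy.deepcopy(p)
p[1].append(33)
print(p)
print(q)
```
[[5, 5], [4, 7, 33]]
[[5, 5], [4, 7]]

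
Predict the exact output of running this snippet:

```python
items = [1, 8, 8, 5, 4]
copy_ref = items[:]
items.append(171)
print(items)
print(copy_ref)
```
[1, 8, 8, 5, 4, 171]
[1, 8, 8, 5, 4]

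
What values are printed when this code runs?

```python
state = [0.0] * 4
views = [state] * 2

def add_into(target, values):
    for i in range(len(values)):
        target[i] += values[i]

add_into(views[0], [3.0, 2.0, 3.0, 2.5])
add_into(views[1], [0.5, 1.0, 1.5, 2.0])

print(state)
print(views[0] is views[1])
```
[3.5, 3.0, 4.5, 4.5]
True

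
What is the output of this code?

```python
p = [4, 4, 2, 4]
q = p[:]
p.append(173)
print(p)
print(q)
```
[4, 4, 2, 4, 173]
[4, 4, 2, 4]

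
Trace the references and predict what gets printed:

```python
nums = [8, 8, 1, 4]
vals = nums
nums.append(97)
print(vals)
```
[8, 8, 1, 4, 97]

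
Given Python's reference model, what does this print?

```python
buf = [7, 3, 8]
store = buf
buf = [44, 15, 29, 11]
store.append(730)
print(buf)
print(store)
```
[44, 15, 29, 11]
[7, 3, 8, 730]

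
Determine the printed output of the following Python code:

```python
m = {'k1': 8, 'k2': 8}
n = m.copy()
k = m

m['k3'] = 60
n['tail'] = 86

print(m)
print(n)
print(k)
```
{'k1': 8, 'k2': 8, 'k3': 60}
{'k1': 8, 'k2': 8, 'tail': 86}
{'k1': 8, 'k2': 8, 'k3': 60}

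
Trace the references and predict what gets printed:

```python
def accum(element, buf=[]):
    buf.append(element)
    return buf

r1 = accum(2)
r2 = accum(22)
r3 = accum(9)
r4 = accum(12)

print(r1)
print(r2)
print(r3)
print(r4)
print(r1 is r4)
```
[2, 22, 9, 12]
[2, 22, 9, 12]
[2, 22, 9, 12]
[2, 22, 9, 12]
True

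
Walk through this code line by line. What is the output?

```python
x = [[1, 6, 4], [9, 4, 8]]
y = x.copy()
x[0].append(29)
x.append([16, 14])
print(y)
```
[[1, 6, 4, 29], [9, 4, 8]]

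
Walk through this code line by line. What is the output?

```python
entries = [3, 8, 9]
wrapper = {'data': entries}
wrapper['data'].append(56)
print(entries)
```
[3, 8, 9, 56]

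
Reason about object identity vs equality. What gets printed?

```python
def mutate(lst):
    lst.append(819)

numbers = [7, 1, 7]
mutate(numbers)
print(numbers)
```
[7, 1, 7, 819]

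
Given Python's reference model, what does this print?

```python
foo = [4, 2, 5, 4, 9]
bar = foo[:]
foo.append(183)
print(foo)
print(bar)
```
[4, 2, 5, 4, 9, 183]
[4, 2, 5, 4, 9]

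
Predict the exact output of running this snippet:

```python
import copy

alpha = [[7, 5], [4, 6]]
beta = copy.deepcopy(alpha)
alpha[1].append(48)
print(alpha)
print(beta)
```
[[7, 5], [4, 6, 48]]
[[7, 5], [4, 6]]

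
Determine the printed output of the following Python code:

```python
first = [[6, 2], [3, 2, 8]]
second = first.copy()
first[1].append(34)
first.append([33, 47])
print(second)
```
[[6, 2], [3, 2, 8, 34]]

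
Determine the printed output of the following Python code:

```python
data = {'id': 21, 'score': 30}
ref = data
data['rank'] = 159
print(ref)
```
{'id': 21, 'score': 30, 'rank': 159}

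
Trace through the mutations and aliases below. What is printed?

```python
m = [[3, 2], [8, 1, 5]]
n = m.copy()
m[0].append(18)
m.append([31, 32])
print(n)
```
[[3, 2, 18], [8, 1, 5]]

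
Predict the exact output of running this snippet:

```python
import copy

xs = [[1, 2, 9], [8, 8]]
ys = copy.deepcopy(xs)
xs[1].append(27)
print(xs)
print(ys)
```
[[1, 2, 9], [8, 8, 27]]
[[1, 2, 9], [8, 8]]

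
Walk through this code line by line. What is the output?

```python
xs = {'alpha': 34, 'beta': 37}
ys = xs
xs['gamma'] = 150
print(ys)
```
{'alpha': 34, 'beta': 37, 'gamma': 150}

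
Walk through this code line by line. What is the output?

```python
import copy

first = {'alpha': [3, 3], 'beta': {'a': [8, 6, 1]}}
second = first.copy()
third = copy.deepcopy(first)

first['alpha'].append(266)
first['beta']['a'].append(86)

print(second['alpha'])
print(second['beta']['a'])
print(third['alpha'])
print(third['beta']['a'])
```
[3, 3, 266]
[8, 6, 1, 86]
[3, 3]
[8, 6, 1]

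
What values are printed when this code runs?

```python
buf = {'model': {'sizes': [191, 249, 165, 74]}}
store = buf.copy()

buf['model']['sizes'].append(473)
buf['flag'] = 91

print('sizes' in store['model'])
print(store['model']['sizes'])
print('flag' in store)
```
True
[191, 249, 165, 74, 473]
False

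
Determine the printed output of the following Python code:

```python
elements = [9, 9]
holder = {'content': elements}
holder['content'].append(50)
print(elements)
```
[9, 9, 50]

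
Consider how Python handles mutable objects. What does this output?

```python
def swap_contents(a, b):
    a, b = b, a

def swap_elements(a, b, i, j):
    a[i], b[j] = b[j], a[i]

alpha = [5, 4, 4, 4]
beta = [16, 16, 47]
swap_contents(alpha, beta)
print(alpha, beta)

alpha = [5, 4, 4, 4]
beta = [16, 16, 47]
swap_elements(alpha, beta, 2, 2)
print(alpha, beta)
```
[5, 4, 4, 4] [16, 16, 47]
[5, 4, 47, 4] [16, 16, 4]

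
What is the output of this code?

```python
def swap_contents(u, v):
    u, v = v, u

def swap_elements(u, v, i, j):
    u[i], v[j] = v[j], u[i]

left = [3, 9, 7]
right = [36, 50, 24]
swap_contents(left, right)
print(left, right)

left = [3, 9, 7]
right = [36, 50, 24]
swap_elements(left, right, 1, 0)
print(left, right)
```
[3, 9, 7] [36, 50, 24]
[3, 36, 7] [9, 50, 24]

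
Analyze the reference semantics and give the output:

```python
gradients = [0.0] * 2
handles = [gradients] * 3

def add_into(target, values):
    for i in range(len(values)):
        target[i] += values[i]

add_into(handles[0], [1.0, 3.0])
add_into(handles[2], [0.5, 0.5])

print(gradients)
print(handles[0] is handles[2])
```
[1.5, 3.5]
True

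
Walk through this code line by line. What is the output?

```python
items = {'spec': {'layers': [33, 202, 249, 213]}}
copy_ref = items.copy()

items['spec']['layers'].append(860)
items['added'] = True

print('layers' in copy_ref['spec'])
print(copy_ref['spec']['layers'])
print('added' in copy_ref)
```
True
[33, 202, 249, 213, 860]
False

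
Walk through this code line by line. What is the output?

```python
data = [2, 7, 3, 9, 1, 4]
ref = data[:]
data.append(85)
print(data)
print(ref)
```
[2, 7, 3, 9, 1, 4, 85]
[2, 7, 3, 9, 1, 4]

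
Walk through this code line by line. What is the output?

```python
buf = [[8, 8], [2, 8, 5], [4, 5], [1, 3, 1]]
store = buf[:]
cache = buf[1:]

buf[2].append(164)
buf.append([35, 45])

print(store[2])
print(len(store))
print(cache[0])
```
[4, 5, 164]
4
[2, 8, 5]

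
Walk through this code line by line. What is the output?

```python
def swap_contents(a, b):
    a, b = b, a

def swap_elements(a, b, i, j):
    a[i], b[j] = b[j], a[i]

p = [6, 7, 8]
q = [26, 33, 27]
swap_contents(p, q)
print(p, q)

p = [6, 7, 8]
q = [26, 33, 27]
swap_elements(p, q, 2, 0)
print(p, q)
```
[6, 7, 8] [26, 33, 27]
[6, 7, 26] [8, 33, 27]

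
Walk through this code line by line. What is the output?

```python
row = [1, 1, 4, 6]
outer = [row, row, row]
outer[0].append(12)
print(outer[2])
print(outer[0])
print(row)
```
[1, 1, 4, 6, 12]
[1, 1, 4, 6, 12]
[1, 1, 4, 6, 12]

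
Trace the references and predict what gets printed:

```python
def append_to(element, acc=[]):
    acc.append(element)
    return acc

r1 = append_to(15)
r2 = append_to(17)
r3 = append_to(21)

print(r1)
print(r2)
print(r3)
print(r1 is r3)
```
[15, 17, 21]
[15, 17, 21]
[15, 17, 21]
True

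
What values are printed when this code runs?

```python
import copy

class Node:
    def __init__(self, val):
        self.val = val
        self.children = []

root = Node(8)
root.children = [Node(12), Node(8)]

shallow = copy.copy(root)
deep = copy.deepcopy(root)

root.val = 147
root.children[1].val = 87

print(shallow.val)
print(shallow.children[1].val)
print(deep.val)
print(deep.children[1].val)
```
8
87
8
8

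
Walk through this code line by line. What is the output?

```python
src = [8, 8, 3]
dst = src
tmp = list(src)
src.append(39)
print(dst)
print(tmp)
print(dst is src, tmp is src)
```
[8, 8, 3, 39]
[8, 8, 3]
True False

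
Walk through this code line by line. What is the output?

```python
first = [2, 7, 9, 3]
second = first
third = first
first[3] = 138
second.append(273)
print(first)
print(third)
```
[2, 7, 9, 138, 273]
[2, 7, 9, 138, 273]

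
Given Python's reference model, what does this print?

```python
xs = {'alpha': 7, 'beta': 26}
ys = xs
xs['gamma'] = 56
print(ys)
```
{'alpha': 7, 'beta': 26, 'gamma': 56}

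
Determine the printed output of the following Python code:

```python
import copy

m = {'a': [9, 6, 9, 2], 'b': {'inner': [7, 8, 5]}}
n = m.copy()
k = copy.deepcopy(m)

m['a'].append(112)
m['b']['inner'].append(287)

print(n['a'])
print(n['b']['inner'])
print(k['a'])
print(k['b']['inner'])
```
[9, 6, 9, 2, 112]
[7, 8, 5, 287]
[9, 6, 9, 2]
[7, 8, 5]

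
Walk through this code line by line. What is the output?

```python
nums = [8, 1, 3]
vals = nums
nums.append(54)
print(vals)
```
[8, 1, 3, 54]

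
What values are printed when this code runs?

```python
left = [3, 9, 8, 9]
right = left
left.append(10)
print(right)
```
[3, 9, 8, 9, 10]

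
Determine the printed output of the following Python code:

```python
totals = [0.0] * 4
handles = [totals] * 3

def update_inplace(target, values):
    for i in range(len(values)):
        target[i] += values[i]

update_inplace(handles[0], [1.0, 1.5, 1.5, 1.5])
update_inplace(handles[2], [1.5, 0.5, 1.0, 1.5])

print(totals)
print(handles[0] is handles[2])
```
[2.5, 2.0, 2.5, 3.0]
True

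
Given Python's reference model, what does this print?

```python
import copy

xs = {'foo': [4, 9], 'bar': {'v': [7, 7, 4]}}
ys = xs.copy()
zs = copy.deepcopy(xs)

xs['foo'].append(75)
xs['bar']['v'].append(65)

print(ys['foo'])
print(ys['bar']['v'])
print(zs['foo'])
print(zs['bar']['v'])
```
[4, 9, 75]
[7, 7, 4, 65]
[4, 9]
[7, 7, 4]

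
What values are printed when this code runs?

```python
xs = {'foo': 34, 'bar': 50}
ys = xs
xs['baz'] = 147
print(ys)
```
{'foo': 34, 'bar': 50, 'baz': 147}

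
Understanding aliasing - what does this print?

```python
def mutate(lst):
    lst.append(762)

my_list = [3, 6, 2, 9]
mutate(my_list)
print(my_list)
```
[3, 6, 2, 9, 762]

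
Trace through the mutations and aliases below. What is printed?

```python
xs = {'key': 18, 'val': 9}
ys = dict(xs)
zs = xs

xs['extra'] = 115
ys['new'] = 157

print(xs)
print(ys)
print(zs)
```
{'key': 18, 'val': 9, 'extra': 115}
{'key': 18, 'val': 9, 'new': 157}
{'key': 18, 'val': 9, 'extra': 115}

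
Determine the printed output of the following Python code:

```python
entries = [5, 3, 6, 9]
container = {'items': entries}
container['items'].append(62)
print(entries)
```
[5, 3, 6, 9, 62]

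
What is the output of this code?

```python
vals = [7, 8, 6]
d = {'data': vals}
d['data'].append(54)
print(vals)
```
[7, 8, 6, 54]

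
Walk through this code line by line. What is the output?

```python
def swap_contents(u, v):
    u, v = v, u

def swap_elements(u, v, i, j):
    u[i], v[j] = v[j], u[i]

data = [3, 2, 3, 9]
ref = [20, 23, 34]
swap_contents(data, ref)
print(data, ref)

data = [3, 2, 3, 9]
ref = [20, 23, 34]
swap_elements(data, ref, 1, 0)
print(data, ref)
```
[3, 2, 3, 9] [20, 23, 34]
[3, 20, 3, 9] [2, 23, 34]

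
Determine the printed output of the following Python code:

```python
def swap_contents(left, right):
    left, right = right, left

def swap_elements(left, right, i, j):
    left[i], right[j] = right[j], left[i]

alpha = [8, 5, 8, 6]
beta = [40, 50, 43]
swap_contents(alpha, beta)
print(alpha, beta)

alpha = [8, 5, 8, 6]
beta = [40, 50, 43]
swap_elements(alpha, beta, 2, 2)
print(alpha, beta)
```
[8, 5, 8, 6] [40, 50, 43]
[8, 5, 43, 6] [40, 50, 8]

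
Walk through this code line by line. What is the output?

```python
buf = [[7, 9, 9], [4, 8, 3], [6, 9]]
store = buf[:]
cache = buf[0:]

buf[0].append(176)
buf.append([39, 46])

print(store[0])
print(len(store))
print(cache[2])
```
[7, 9, 9, 176]
3
[6, 9]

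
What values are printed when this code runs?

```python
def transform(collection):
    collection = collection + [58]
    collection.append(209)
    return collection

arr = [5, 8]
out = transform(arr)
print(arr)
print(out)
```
[5, 8]
[5, 8, 58, 209]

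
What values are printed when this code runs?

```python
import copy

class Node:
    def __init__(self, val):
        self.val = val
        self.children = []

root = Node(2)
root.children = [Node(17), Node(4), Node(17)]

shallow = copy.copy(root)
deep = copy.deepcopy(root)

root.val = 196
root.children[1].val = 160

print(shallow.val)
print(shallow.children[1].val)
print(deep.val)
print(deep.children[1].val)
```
2
160
2
4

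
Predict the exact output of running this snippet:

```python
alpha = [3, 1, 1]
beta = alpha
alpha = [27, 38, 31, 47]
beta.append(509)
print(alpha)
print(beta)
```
[27, 38, 31, 47]
[3, 1, 1, 509]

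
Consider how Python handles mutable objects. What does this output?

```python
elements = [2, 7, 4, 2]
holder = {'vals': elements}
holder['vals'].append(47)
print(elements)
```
[2, 7, 4, 2, 47]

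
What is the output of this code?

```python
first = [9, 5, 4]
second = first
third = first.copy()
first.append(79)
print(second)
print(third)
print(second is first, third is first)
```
[9, 5, 4, 79]
[9, 5, 4]
True False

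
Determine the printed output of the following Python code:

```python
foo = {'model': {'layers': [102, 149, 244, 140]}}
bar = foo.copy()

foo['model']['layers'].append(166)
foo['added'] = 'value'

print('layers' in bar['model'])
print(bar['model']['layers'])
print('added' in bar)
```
True
[102, 149, 244, 140, 166]
False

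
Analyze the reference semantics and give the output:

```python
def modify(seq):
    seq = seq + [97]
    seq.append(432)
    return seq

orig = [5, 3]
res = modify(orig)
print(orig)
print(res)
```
[5, 3]
[5, 3, 97, 432]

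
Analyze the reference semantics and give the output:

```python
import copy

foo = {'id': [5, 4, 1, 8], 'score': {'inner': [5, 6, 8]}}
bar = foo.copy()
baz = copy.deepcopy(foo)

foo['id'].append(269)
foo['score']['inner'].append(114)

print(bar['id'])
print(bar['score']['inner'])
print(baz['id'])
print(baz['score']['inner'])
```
[5, 4, 1, 8, 269]
[5, 6, 8, 114]
[5, 4, 1, 8]
[5, 6, 8]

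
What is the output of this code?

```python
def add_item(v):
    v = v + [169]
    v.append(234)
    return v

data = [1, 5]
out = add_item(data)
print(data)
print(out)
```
[1, 5]
[1, 5, 169, 234]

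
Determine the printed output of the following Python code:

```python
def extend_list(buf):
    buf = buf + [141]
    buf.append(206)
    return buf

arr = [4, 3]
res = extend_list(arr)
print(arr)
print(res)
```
[4, 3]
[4, 3, 141, 206]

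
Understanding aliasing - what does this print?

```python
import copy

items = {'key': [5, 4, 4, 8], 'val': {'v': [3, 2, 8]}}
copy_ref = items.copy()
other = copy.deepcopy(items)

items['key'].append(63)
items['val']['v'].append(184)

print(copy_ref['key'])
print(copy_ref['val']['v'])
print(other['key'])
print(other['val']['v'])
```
[5, 4, 4, 8, 63]
[3, 2, 8, 184]
[5, 4, 4, 8]
[3, 2, 8]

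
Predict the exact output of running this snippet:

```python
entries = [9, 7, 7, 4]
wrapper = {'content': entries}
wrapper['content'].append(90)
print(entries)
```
[9, 7, 7, 4, 90]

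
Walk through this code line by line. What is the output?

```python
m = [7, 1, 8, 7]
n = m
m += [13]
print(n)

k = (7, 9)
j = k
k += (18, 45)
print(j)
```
[7, 1, 8, 7, 13]
(7, 9)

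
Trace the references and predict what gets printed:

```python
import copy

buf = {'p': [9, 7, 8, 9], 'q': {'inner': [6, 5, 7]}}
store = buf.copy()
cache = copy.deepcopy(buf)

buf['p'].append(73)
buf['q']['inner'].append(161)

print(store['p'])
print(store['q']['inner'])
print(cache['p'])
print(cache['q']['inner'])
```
[9, 7, 8, 9, 73]
[6, 5, 7, 161]
[9, 7, 8, 9]
[6, 5, 7]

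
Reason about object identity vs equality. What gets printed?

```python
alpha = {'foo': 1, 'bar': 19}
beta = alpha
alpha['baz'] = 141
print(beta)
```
{'foo': 1, 'bar': 19, 'baz': 141}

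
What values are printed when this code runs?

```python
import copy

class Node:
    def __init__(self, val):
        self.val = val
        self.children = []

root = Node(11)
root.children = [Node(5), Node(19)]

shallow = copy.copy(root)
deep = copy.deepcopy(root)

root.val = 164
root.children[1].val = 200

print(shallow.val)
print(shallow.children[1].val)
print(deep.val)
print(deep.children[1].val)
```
11
200
11
19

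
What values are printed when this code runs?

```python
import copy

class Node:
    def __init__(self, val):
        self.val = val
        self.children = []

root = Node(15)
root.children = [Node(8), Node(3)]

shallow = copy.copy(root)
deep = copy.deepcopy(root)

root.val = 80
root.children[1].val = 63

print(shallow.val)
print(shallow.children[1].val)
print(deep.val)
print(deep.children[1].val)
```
15
63
15
3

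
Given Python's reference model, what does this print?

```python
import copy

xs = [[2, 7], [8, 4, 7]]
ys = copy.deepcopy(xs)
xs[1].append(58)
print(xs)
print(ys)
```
[[2, 7], [8, 4, 7, 58]]
[[2, 7], [8, 4, 7]]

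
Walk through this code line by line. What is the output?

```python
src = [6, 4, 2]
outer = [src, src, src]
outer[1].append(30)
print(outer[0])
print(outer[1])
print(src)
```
[6, 4, 2, 30]
[6, 4, 2, 30]
[6, 4, 2, 30]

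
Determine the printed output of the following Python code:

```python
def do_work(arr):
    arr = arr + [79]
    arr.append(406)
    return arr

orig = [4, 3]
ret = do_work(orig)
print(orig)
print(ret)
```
[4, 3]
[4, 3, 79, 406]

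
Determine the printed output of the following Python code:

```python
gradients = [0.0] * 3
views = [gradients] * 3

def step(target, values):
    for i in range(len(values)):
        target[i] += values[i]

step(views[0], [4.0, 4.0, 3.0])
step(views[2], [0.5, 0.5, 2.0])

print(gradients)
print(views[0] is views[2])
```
[4.5, 4.5, 5.0]
True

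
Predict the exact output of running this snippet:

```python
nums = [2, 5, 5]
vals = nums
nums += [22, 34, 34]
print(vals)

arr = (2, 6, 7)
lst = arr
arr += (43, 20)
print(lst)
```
[2, 5, 5, 22, 34, 34]
(2, 6, 7)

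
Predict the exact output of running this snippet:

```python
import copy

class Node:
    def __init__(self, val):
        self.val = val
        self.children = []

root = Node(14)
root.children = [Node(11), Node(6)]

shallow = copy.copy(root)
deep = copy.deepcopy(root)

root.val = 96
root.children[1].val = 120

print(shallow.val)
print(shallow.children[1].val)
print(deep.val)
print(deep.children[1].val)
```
14
120
14
6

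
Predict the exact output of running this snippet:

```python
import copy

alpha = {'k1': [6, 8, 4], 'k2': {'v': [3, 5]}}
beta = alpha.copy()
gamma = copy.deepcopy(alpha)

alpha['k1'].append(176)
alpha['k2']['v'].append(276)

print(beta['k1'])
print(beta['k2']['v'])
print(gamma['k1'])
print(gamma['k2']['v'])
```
[6, 8, 4, 176]
[3, 5, 276]
[6, 8, 4]
[3, 5]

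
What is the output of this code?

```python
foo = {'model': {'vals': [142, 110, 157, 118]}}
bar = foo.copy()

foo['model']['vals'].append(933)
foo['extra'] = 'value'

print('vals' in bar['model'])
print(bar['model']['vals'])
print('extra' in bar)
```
True
[142, 110, 157, 118, 933]
False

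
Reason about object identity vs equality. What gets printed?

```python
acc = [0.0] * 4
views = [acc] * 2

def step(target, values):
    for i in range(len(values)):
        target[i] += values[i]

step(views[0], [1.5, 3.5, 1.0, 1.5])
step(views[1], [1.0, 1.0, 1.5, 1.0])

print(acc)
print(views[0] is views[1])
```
[2.5, 4.5, 2.5, 2.5]
True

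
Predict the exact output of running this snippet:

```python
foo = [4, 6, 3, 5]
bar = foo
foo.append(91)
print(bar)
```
[4, 6, 3, 5, 91]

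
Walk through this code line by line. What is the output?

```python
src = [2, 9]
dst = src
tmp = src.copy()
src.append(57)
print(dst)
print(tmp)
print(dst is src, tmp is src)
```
[2, 9, 57]
[2, 9]
True False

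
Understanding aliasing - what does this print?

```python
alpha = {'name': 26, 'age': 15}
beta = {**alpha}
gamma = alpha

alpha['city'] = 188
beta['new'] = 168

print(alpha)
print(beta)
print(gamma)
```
{'name': 26, 'age': 15, 'city': 188}
{'name': 26, 'age': 15, 'new': 168}
{'name': 26, 'age': 15, 'city': 188}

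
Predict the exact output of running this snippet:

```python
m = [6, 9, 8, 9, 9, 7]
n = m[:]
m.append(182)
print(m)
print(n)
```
[6, 9, 8, 9, 9, 7, 182]
[6, 9, 8, 9, 9, 7]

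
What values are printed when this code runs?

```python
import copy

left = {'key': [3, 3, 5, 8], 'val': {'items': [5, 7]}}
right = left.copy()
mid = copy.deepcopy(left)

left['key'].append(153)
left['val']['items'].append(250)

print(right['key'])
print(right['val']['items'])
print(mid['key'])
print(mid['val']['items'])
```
[3, 3, 5, 8, 153]
[5, 7, 250]
[3, 3, 5, 8]
[5, 7]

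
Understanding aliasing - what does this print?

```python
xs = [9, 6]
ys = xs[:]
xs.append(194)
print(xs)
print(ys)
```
[9, 6, 194]
[9, 6]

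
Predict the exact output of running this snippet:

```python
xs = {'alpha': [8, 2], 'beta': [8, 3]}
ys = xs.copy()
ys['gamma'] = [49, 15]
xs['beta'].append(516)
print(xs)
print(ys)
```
{'alpha': [8, 2], 'beta': [8, 3, 516]}
{'alpha': [8, 2], 'beta': [8, 3, 516], 'gamma': [49, 15]}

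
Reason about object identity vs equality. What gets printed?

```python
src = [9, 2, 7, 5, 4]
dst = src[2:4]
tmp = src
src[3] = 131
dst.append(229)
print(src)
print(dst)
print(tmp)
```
[9, 2, 7, 131, 4]
[7, 5, 229]
[9, 2, 7, 131, 4]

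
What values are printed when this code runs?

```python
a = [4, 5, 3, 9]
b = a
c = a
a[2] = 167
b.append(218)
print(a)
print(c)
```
[4, 5, 167, 9, 218]
[4, 5, 167, 9, 218]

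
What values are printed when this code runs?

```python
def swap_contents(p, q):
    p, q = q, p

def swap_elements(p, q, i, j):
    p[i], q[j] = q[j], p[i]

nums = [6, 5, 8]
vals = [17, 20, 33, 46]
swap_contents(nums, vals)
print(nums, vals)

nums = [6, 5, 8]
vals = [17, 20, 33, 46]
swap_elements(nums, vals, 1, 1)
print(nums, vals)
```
[6, 5, 8] [17, 20, 33, 46]
[6, 20, 8] [17, 5, 33, 46]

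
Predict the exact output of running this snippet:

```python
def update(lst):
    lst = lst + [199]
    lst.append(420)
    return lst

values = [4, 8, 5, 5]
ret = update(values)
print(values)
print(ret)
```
[4, 8, 5, 5]
[4, 8, 5, 5, 199, 420]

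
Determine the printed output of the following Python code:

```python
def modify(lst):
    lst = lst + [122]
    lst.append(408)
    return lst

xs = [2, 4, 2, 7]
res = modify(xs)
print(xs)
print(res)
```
[2, 4, 2, 7]
[2, 4, 2, 7, 122, 408]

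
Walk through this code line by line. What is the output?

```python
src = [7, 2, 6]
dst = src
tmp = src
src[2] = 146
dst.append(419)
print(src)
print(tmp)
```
[7, 2, 146, 419]
[7, 2, 146, 419]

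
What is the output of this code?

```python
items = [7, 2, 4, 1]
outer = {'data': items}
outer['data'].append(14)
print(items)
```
[7, 2, 4, 1, 14]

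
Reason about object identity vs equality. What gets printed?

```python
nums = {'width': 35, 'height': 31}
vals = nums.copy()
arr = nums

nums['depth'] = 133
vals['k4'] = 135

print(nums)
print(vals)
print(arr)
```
{'width': 35, 'height': 31, 'depth': 133}
{'width': 35, 'height': 31, 'k4': 135}
{'width': 35, 'height': 31, 'depth': 133}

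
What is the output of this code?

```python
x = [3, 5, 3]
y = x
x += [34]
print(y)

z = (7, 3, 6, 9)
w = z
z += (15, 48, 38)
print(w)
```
[3, 5, 3, 34]
(7, 3, 6, 9)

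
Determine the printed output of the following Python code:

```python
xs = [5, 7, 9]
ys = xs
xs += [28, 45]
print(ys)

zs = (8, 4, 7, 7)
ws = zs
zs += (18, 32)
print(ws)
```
[5, 7, 9, 28, 45]
(8, 4, 7, 7)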